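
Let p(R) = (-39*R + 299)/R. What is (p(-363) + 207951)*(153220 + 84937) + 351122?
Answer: 17974254689135/363 ≈ 4.9516e+10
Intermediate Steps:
p(R) = (299 - 39*R)/R
(p(-363) + 207951)*(153220 + 84937) + 351122 = ((-39 + 299/(-363)) + 207951)*(153220 + 84937) + 351122 = ((-39 + 299*(-1/363)) + 207951)*238157 + 351122 = ((-39 - 299/363) + 207951)*238157 + 351122 = (-14456/363 + 207951)*238157 + 351122 = (75471757/363)*238157 + 351122 = 17974127231849/363 + 351122 = 17974254689135/363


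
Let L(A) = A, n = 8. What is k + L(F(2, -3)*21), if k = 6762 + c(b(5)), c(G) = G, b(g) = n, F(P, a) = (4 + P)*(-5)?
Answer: 6140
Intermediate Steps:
F(P, a) = -20 - 5*P
b(g) = 8
k = 6770 (k = 6762 + 8 = 6770)
k + L(F(2, -3)*21) = 6770 + (-20 - 5*2)*21 = 6770 + (-20 - 10)*21 = 6770 - 30*21 = 6770 - 630 = 6140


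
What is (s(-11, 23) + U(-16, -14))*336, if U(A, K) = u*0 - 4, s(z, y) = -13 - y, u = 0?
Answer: -13440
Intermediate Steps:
U(A, K) = -4 (U(A, K) = 0*0 - 4 = 0 - 4 = -4)
(s(-11, 23) + U(-16, -14))*336 = ((-13 - 1*23) - 4)*336 = ((-13 - 23) - 4)*336 = (-36 - 4)*336 = -40*336 = -13440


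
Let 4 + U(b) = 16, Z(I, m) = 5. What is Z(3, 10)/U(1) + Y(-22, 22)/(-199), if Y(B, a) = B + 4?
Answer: 1211/2388 ≈ 0.50712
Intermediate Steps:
U(b) = 12 (U(b) = -4 + 16 = 12)
Y(B, a) = 4 + B
Z(3, 10)/U(1) + Y(-22, 22)/(-199) = 5/12 + (4 - 22)/(-199) = 5*(1/12) - 18*(-1/199) = 5/12 + 18/199 = 1211/2388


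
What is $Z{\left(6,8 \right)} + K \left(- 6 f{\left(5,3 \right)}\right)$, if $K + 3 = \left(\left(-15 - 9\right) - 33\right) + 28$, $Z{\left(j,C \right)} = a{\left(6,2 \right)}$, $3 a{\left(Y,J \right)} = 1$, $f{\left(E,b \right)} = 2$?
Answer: $\frac{1153}{3} \approx 384.33$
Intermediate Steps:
$a{\left(Y,J \right)} = \frac{1}{3}$ ($a{\left(Y,J \right)} = \frac{1}{3} \cdot 1 = \frac{1}{3}$)
$Z{\left(j,C \right)} = \frac{1}{3}$
$K = -32$ ($K = -3 + \left(\left(\left(-15 - 9\right) - 33\right) + 28\right) = -3 + \left(\left(-24 - 33\right) + 28\right) = -3 + \left(-57 + 28\right) = -3 - 29 = -32$)
$Z{\left(6,8 \right)} + K \left(- 6 f{\left(5,3 \right)}\right) = \frac{1}{3} - 32 \left(\left(-6\right) 2\right) = \frac{1}{3} - -384 = \frac{1}{3} + 384 = \frac{1153}{3}$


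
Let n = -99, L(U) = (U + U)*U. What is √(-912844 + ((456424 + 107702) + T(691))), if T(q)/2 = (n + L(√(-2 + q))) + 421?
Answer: I*√345318 ≈ 587.64*I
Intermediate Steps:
L(U) = 2*U² (L(U) = (2*U)*U = 2*U²)
T(q) = 636 + 4*q (T(q) = 2*((-99 + 2*(√(-2 + q))²) + 421) = 2*((-99 + 2*(-2 + q)) + 421) = 2*((-99 + (-4 + 2*q)) + 421) = 2*((-103 + 2*q) + 421) = 2*(318 + 2*q) = 636 + 4*q)
√(-912844 + ((456424 + 107702) + T(691))) = √(-912844 + ((456424 + 107702) + (636 + 4*691))) = √(-912844 + (564126 + (636 + 2764))) = √(-912844 + (564126 + 3400)) = √(-912844 + 567526) = √(-345318) = I*√345318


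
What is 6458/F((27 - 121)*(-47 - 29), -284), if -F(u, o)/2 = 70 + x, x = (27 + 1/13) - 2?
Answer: -41977/1236 ≈ -33.962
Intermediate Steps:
x = 326/13 (x = (27 + 1/13) - 2 = 352/13 - 2 = 326/13 ≈ 25.077)
F(u, o) = -2472/13 (F(u, o) = -2*(70 + 326/13) = -2*1236/13 = -2472/13)
6458/F((27 - 121)*(-47 - 29), -284) = 6458/(-2472/13) = 6458*(-13/2472) = -41977/1236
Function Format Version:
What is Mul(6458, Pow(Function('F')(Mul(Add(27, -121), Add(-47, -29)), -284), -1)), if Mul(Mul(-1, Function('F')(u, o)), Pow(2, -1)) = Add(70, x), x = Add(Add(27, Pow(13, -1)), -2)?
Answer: Rational(-41977, 1236) ≈ -33.962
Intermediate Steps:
x = Rational(326, 13) (x = Add(Add(27, Rational(1, 13)), -2) = Add(Rational(352, 13), -2) = Rational(326, 13) ≈ 25.077)
Function('F')(u, o) = Rational(-2472, 13) (Function('F')(u, o) = Mul(-2, Add(70, Rational(326, 13))) = Mul(-2, Rational(1236, 13)) = Rational(-2472, 13))
Mul(6458, Pow(Function('F')(Mul(Add(27, -121), Add(-47, -29)), -284), -1)) = Mul(6458, Pow(Rational(-2472, 13), -1)) = Mul(6458, Rational(-13, 2472)) = Rational(-41977, 1236)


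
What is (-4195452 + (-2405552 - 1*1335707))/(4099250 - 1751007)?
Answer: -7936711/2348243 ≈ -3.3799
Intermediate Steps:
(-4195452 + (-2405552 - 1*1335707))/(4099250 - 1751007) = (-4195452 + (-2405552 - 1335707))/2348243 = (-4195452 - 3741259)*(1/2348243) = -7936711*1/2348243 = -7936711/2348243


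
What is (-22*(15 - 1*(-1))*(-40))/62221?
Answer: 14080/62221 ≈ 0.22629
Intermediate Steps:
(-22*(15 - 1*(-1))*(-40))/62221 = (-22*(15 + 1)*(-40))*(1/62221) = (-22*16*(-40))*(1/62221) = -352*(-40)*(1/62221) = 14080*(1/62221) = 14080/62221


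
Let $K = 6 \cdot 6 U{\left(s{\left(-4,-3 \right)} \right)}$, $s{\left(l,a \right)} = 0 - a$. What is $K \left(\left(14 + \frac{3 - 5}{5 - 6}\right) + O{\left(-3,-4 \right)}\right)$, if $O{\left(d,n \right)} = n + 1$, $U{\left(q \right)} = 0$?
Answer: $0$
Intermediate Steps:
$s{\left(l,a \right)} = - a$
$O{\left(d,n \right)} = 1 + n$
$K = 0$ ($K = 6 \cdot 6 \cdot 0 = 36 \cdot 0 = 0$)
$K \left(\left(14 + \frac{3 - 5}{5 - 6}\right) + O{\left(-3,-4 \right)}\right) = 0 \left(\left(14 + \frac{3 - 5}{5 - 6}\right) + \left(1 - 4\right)\right) = 0 \left(\left(14 - \frac{2}{-1}\right) - 3\right) = 0 \left(\left(14 - -2\right) - 3\right) = 0 \left(\left(14 + 2\right) - 3\right) = 0 \left(16 - 3\right) = 0 \cdot 13 = 0$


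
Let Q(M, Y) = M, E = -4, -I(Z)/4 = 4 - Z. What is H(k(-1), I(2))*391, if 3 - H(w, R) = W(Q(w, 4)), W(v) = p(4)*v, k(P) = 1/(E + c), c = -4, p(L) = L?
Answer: 2737/2 ≈ 1368.5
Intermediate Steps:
I(Z) = -16 + 4*Z (I(Z) = -4*(4 - Z) = -16 + 4*Z)
k(P) = -⅛ (k(P) = 1/(-4 - 4) = 1/(-8) = -⅛)
W(v) = 4*v
H(w, R) = 3 - 4*w
H(k(-1), I(2))*391 = (3 - 4*(-⅛))*391 = (3 + ½)*391 = (7/2)*391 = 2737/2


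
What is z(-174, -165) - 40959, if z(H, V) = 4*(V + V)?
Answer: -42279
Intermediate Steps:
z(H, V) = 8*V (z(H, V) = 4*(2*V) = 8*V)
z(-174, -165) - 40959 = 8*(-165) - 40959 = -1320 - 40959 = -42279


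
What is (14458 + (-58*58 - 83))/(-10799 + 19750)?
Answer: 11011/8951 ≈ 1.2301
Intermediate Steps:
(14458 + (-58*58 - 83))/(-10799 + 19750) = (14458 + (-3364 - 83))/8951 = (14458 - 3447)*(1/8951) = 11011*(1/8951) = 11011/8951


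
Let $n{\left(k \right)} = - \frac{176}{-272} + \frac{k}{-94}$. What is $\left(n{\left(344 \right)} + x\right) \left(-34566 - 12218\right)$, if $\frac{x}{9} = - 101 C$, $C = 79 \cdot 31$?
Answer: $\frac{4894952309632}{47} \approx 1.0415 \cdot 10^{11}$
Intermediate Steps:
$n{\left(k \right)} = \frac{11}{17} - \frac{k}{94}$ ($n{\left(k \right)} = \left(-176\right) \left(- \frac{1}{272}\right) + k \left(- \frac{1}{94}\right) = \frac{11}{17} - \frac{k}{94}$)
$C = 2449$
$x = -2226141$ ($x = 9 \left(\left(-101\right) 2449\right) = 9 \left(-247349\right) = -2226141$)
$\left(n{\left(344 \right)} + x\right) \left(-34566 - 12218\right) = \left(\left(\frac{11}{17} - \frac{172}{47}\right) - 2226141\right) \left(-34566 - 12218\right) = \left(\left(\frac{11}{17} - \frac{172}{47}\right) - 2226141\right) \left(-46784\right) = \left(- \frac{2407}{799} - 2226141\right) \left(-46784\right) = \left(- \frac{1778689066}{799}\right) \left(-46784\right) = \frac{4894952309632}{47}$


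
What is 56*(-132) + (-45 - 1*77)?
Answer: -7514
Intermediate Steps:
56*(-132) + (-45 - 1*77) = -7392 + (-45 - 77) = -7392 - 122 = -7514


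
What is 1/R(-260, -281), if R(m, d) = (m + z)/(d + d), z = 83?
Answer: 562/177 ≈ 3.1751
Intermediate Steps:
R(m, d) = (83 + m)/(2*d) (R(m, d) = (m + 83)/(d + d) = (83 + m)/((2*d)) = (83 + m)*(1/(2*d)) = (83 + m)/(2*d))
1/R(-260, -281) = 1/((½)*(83 - 260)/(-281)) = 1/((½)*(-1/281)*(-177)) = 1/(177/562) = 562/177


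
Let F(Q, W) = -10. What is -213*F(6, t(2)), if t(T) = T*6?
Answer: 2130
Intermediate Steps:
t(T) = 6*T
-213*F(6, t(2)) = -213*(-10) = 2130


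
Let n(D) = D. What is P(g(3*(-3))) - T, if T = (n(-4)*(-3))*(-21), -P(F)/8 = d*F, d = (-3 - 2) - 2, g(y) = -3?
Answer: 84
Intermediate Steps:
d = -7 (d = -5 - 2 = -7)
P(F) = 56*F (P(F) = -(-56)*F = 56*F)
T = -252 (T = -4*(-3)*(-21) = 12*(-21) = -252)
P(g(3*(-3))) - T = 56*(-3) - 1*(-252) = -168 + 252 = 84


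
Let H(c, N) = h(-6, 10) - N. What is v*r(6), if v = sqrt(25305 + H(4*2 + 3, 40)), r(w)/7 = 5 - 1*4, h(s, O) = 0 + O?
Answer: 35*sqrt(1011) ≈ 1112.9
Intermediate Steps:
h(s, O) = O
H(c, N) = 10 - N
r(w) = 7 (r(w) = 7*(5 - 1*4) = 7*(5 - 4) = 7*1 = 7)
v = 5*sqrt(1011) (v = sqrt(25305 + (10 - 1*40)) = sqrt(25305 + (10 - 40)) = sqrt(25305 - 30) = sqrt(25275) = 5*sqrt(1011) ≈ 158.98)
v*r(6) = (5*sqrt(1011))*7 = 35*sqrt(1011)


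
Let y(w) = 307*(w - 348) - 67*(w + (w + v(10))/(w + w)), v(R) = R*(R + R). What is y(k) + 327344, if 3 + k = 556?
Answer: 390619717/1106 ≈ 3.5318e+5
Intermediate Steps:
k = 553 (k = -3 + 556 = 553)
v(R) = 2*R² (v(R) = R*(2*R) = 2*R²)
y(w) = -106836 + 240*w - 67*(200 + w)/(2*w) (y(w) = 307*(w - 348) - 67*(w + (w + 2*10²)/(w + w)) = 307*(-348 + w) - 67*(w + (w + 2*100)/((2*w))) = (-106836 + 307*w) - 67*(w + (w + 200)*(1/(2*w))) = (-106836 + 307*w) - 67*(w + (200 + w)*(1/(2*w))) = (-106836 + 307*w) - 67*(w + (200 + w)/(2*w)) = (-106836 + 307*w) + (-67*w - 67*(200 + w)/(2*w)) = -106836 + 240*w - 67*(200 + w)/(2*w))
y(k) + 327344 = (-213739/2 - 6700/553 + 240*553) + 327344 = (-213739/2 - 6700*1/553 + 132720) + 327344 = (-213739/2 - 6700/553 + 132720) + 327344 = 28577253/1106 + 327344 = 390619717/1106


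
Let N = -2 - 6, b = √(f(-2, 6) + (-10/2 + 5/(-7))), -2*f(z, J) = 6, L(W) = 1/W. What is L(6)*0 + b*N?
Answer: -8*I*√427/7 ≈ -23.616*I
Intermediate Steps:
f(z, J) = -3 (f(z, J) = -½*6 = -3)
b = I*√427/7 (b = √(-3 + (-10/2 + 5/(-7))) = √(-3 + (-10*½ + 5*(-⅐))) = √(-3 + (-5 - 5/7)) = √(-3 - 40/7) = √(-61/7) = I*√427/7 ≈ 2.952*I)
N = -8
L(6)*0 + b*N = 0/6 + (I*√427/7)*(-8) = (⅙)*0 - 8*I*√427/7 = 0 - 8*I*√427/7 = -8*I*√427/7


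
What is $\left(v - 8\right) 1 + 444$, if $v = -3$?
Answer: $433$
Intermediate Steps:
$\left(v - 8\right) 1 + 444 = \left(-3 - 8\right) 1 + 444 = \left(-11\right) 1 + 444 = -11 + 444 = 433$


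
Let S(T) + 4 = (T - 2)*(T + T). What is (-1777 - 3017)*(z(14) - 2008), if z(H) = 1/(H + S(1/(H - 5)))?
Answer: 3734830419/388 ≈ 9.6259e+6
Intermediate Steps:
S(T) = -4 + 2*T*(-2 + T) (S(T) = -4 + (T - 2)*(T + T) = -4 + (-2 + T)*(2*T) = -4 + 2*T*(-2 + T))
z(H) = 1/(-4 + H - 4/(-5 + H) + 2/(-5 + H)²) (z(H) = 1/(H + (-4 - 4/(H - 5) + 2*(1/(H - 5))²)) = 1/(H + (-4 - 4/(-5 + H) + 2*(1/(-5 + H))²)) = 1/(H + (-4 - 4/(-5 + H) + 2/(-5 + H)²)) = 1/(-4 + H - 4/(-5 + H) + 2/(-5 + H)²))
(-1777 - 3017)*(z(14) - 2008) = (-1777 - 3017)*((25 + 14² - 10*14)/(-78 + 14³ - 14*14² + 61*14) - 2008) = -4794*((25 + 196 - 140)/(-78 + 2744 - 14*196 + 854) - 2008) = -4794*(81/(-78 + 2744 - 2744 + 854) - 2008) = -4794*(81/776 - 2008) = -4794*(-1558127/776) = 3734830419/388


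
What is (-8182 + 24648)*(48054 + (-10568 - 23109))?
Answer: 236731682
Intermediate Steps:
(-8182 + 24648)*(48054 + (-10568 - 23109)) = 16466*(48054 - 33677) = 16466*14377 = 236731682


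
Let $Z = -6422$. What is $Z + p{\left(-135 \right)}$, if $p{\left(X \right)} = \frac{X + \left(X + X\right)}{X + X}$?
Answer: $- \frac{12841}{2} \approx -6420.5$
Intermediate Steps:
$p{\left(X \right)} = \frac{3}{2}$ ($p{\left(X \right)} = \frac{X + 2 X}{2 X} = 3 X \frac{1}{2 X} = \frac{3}{2}$)
$Z + p{\left(-135 \right)} = -6422 + \frac{3}{2} = - \frac{12841}{2}$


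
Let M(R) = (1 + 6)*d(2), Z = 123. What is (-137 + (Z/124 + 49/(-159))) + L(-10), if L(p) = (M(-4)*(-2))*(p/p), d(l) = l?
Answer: -3239659/19716 ≈ -164.32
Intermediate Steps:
M(R) = 14 (M(R) = (1 + 6)*2 = 7*2 = 14)
L(p) = -28 (L(p) = (14*(-2))*(p/p) = -28*1 = -28)
(-137 + (Z/124 + 49/(-159))) + L(-10) = (-137 + (123/124 + 49/(-159))) - 28 = (-137 + (123*(1/124) + 49*(-1/159))) - 28 = (-137 + (123/124 - 49/159)) - 28 = (-137 + 13481/19716) - 28 = -2687611/19716 - 28 = -3239659/19716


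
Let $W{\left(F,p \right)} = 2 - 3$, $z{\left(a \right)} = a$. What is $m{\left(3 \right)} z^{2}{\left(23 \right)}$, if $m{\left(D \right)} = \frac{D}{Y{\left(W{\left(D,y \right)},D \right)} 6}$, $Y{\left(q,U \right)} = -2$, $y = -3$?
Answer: $- \frac{529}{4} \approx -132.25$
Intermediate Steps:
$W{\left(F,p \right)} = -1$ ($W{\left(F,p \right)} = 2 - 3 = -1$)
$m{\left(D \right)} = - \frac{D}{12}$ ($m{\left(D \right)} = \frac{D}{\left(-2\right) 6} = \frac{D}{-12} = D \left(- \frac{1}{12}\right) = - \frac{D}{12}$)
$m{\left(3 \right)} z^{2}{\left(23 \right)} = \left(- \frac{1}{12}\right) 3 \cdot 23^{2} = \left(- \frac{1}{4}\right) 529 = - \frac{529}{4}$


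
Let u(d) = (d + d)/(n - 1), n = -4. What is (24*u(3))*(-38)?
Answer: 5472/5 ≈ 1094.4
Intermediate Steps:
u(d) = -2*d/5 (u(d) = (d + d)/(-4 - 1) = (2*d)/(-5) = (2*d)*(-⅕) = -2*d/5)
(24*u(3))*(-38) = (24*(-⅖*3))*(-38) = (24*(-6/5))*(-38) = -144/5*(-38) = 5472/5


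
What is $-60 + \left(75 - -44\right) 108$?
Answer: $12792$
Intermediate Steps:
$-60 + \left(75 - -44\right) 108 = -60 + \left(75 + 44\right) 108 = -60 + 119 \cdot 108 = -60 + 12852 = 12792$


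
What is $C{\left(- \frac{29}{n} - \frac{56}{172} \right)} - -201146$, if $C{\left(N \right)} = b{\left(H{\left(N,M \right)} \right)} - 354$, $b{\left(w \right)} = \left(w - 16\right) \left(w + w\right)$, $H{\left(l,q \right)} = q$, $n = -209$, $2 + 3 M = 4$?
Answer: $\frac{1806944}{9} \approx 2.0077 \cdot 10^{5}$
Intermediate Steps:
$M = \frac{2}{3}$ ($M = - \frac{2}{3} + \frac{1}{3} \cdot 4 = - \frac{2}{3} + \frac{4}{3} = \frac{2}{3} \approx 0.66667$)
$b{\left(w \right)} = 2 w \left(-16 + w\right)$ ($b{\left(w \right)} = \left(-16 + w\right) 2 w = 2 w \left(-16 + w\right)$)
$C{\left(N \right)} = - \frac{3370}{9}$ ($C{\left(N \right)} = 2 \cdot \frac{2}{3} \left(-16 + \frac{2}{3}\right) - 354 = 2 \cdot \frac{2}{3} \left(- \frac{46}{3}\right) - 354 = - \frac{184}{9} - 354 = - \frac{3370}{9}$)
$C{\left(- \frac{29}{n} - \frac{56}{172} \right)} - -201146 = - \frac{3370}{9} - -201146 = - \frac{3370}{9} + 201146 = \frac{1806944}{9}$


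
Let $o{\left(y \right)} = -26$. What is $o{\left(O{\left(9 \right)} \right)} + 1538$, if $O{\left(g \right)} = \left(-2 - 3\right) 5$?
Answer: $1512$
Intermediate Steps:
$O{\left(g \right)} = -25$ ($O{\left(g \right)} = \left(-5\right) 5 = -25$)
$o{\left(O{\left(9 \right)} \right)} + 1538 = -26 + 1538 = 1512$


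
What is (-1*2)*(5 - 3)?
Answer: -4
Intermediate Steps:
(-1*2)*(5 - 3) = -2*2 = -4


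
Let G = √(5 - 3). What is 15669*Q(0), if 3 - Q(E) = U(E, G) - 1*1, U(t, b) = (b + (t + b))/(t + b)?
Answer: 31338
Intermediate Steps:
G = √2 ≈ 1.4142
U(t, b) = (t + 2*b)/(b + t) (U(t, b) = (b + (b + t))/(b + t) = (t + 2*b)/(b + t))
Q(E) = 4 - (E + 2*√2)/(E + √2) (Q(E) = 3 - ((E + 2*√2)/(√2 + E) - 1*1) = 3 - ((E + 2*√2)/(E + √2) - 1) = 3 - (-1 + (E + 2*√2)/(E + √2)) = 3 + (1 - (E + 2*√2)/(E + √2)) = 4 - (E + 2*√2)/(E + √2))
15669*Q(0) = 15669*((2*√2 + 3*0)/(0 + √2)) = 15669*((2*√2 + 0)/(√2)) = 15669*((√2/2)*(2*√2)) = 15669*2 = 31338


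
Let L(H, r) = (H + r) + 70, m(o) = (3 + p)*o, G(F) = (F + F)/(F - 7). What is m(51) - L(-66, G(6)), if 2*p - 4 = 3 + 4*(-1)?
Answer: 475/2 ≈ 237.50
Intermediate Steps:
p = 3/2 (p = 2 + (3 + 4*(-1))/2 = 2 + (3 - 4)/2 = 2 + (½)*(-1) = 2 - ½ = 3/2 ≈ 1.5000)
G(F) = 2*F/(-7 + F) (G(F) = (2*F)/(-7 + F) = 2*F/(-7 + F))
m(o) = 9*o/2 (m(o) = (3 + 3/2)*o = 9*o/2)
L(H, r) = 70 + H + r
m(51) - L(-66, G(6)) = (9/2)*51 - (70 - 66 + 2*6/(-7 + 6)) = 459/2 - (70 - 66 + 2*6/(-1)) = 459/2 - (70 - 66 + 2*6*(-1)) = 459/2 - (70 - 66 - 12) = 459/2 - 1*(-8) = 459/2 + 8 = 475/2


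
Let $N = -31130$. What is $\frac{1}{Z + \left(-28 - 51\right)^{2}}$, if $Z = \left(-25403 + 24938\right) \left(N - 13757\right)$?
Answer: $\frac{1}{20878696} \approx 4.7896 \cdot 10^{-8}$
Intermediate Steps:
$Z = 20872455$ ($Z = \left(-25403 + 24938\right) \left(-31130 - 13757\right) = \left(-465\right) \left(-44887\right) = 20872455$)
$\frac{1}{Z + \left(-28 - 51\right)^{2}} = \frac{1}{20872455 + \left(-28 - 51\right)^{2}} = \frac{1}{20872455 + \left(-79\right)^{2}} = \frac{1}{20872455 + 6241} = \frac{1}{20878696}$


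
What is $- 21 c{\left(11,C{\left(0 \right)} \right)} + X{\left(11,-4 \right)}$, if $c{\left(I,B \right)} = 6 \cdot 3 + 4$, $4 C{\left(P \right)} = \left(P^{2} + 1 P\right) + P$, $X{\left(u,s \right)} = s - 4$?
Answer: $-470$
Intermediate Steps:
$X{\left(u,s \right)} = -4 + s$
$C{\left(P \right)} = \frac{P}{2} + \frac{P^{2}}{4}$ ($C{\left(P \right)} = \frac{\left(P^{2} + 1 P\right) + P}{4} = \frac{\left(P^{2} + P\right) + P}{4} = \frac{\left(P + P^{2}\right) + P}{4} = \frac{P^{2} + 2 P}{4} = \frac{P}{2} + \frac{P^{2}}{4}$)
$c{\left(I,B \right)} = 22$ ($c{\left(I,B \right)} = 18 + 4 = 22$)
$- 21 c{\left(11,C{\left(0 \right)} \right)} + X{\left(11,-4 \right)} = \left(-21\right) 22 - 8 = -462 - 8 = -470$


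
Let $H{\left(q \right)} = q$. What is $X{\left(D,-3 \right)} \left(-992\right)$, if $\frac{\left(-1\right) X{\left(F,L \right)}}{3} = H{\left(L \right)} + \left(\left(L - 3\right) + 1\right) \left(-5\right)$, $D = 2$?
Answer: $65472$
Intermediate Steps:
$X{\left(F,L \right)} = -30 + 12 L$ ($X{\left(F,L \right)} = - 3 \left(L + \left(\left(L - 3\right) + 1\right) \left(-5\right)\right) = - 3 \left(L + \left(\left(-3 + L\right) + 1\right) \left(-5\right)\right) = - 3 \left(L + \left(-2 + L\right) \left(-5\right)\right) = - 3 \left(L - \left(-10 + 5 L\right)\right) = - 3 \left(10 - 4 L\right) = -30 + 12 L$)
$X{\left(D,-3 \right)} \left(-992\right) = \left(-30 + 12 \left(-3\right)\right) \left(-992\right) = \left(-30 - 36\right) \left(-992\right) = \left(-66\right) \left(-992\right) = 65472$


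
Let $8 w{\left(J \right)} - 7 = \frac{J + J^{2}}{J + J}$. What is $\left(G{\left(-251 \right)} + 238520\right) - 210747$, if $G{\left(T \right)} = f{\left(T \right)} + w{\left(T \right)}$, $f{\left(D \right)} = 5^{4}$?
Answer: $\frac{113533}{4} \approx 28383.0$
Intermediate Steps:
$w{\left(J \right)} = \frac{7}{8} + \frac{J + J^{2}}{16 J}$ ($w{\left(J \right)} = \frac{7}{8} + \frac{\left(J + J^{2}\right) \frac{1}{J + J}}{8} = \frac{7}{8} + \frac{\left(J + J^{2}\right) \frac{1}{2 J}}{8} = \frac{7}{8} + \frac{\frac{1}{2} \frac{1}{J} \left(J + J^{2}\right)}{8} = \frac{7}{8} + \frac{J + J^{2}}{16 J}$)
$f{\left(D \right)} = 625$
$G{\left(T \right)} = \frac{10015}{16} + \frac{T}{16}$ ($G{\left(T \right)} = 625 + \left(\frac{15}{16} + \frac{T}{16}\right) = \frac{10015}{16} + \frac{T}{16}$)
$\left(G{\left(-251 \right)} + 238520\right) - 210747 = \left(\left(\frac{10015}{16} + \frac{1}{16} \left(-251\right)\right) + 238520\right) - 210747 = \left(\left(\frac{10015}{16} - \frac{251}{16}\right) + 238520\right) - 210747 = \left(\frac{2441}{4} + 238520\right) - 210747 = \frac{956521}{4} - 210747 = \frac{113533}{4}$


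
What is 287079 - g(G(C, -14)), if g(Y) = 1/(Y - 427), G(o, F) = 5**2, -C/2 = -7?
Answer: 115405759/402 ≈ 2.8708e+5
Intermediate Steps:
C = 14 (C = -2*(-7) = 14)
G(o, F) = 25
g(Y) = 1/(-427 + Y)
287079 - g(G(C, -14)) = 287079 - 1/(-427 + 25) = 287079 - 1/(-402) = 287079 - 1*(-1/402) = 287079 + 1/402 = 115405759/402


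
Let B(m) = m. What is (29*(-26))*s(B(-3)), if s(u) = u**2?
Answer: -6786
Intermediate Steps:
(29*(-26))*s(B(-3)) = (29*(-26))*(-3)**2 = -754*9 = -6786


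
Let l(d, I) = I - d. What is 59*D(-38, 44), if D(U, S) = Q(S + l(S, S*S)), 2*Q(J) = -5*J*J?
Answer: -552844160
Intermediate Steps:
Q(J) = -5*J²/2 (Q(J) = (-5*J*J)/2 = (-5*J²)/2 = -5*J²/2)
D(U, S) = -5*S⁴/2 (D(U, S) = -5*(S + (S*S - S))²/2 = -5*(S + (S² - S))²/2 = -5*S⁴/2)
59*D(-38, 44) = 59*(-5/2*44⁴) = 59*(-5/2*3748096) = 59*(-9370240) = -552844160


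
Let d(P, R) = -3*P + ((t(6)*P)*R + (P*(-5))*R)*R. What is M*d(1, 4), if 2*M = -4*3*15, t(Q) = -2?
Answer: 10350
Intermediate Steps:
d(P, R) = -3*P - 7*P*R² (d(P, R) = -3*P + ((-2*P)*R + (P*(-5))*R)*R = -3*P + (-2*P*R + (-5*P)*R)*R = -3*P + (-2*P*R - 5*P*R)*R = -3*P + (-7*P*R)*R = -3*P - 7*P*R²)
M = -90 (M = (-4*3*15)/2 = (-12*15)/2 = (½)*(-180) = -90)
M*d(1, 4) = -(-90)*(3 + 7*4²) = -(-90)*(3 + 7*16) = -(-90)*(3 + 112) = -(-90)*115 = -90*(-115) = 10350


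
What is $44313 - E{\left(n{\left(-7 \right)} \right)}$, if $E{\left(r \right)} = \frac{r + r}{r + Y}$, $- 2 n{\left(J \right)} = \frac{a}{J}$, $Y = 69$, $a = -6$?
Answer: $\frac{3545041}{80} \approx 44313.0$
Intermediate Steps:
$n{\left(J \right)} = \frac{3}{J}$ ($n{\left(J \right)} = - \frac{\left(-6\right) \frac{1}{J}}{2} = \frac{3}{J}$)
$E{\left(r \right)} = \frac{2 r}{69 + r}$ ($E{\left(r \right)} = \frac{r + r}{r + 69} = \frac{2 r}{69 + r}$)
$44313 - E{\left(n{\left(-7 \right)} \right)} = 44313 - \frac{2 \frac{3}{-7}}{69 + \frac{3}{-7}} = 44313 - \frac{2 \cdot 3 \left(- \frac{1}{7}\right)}{69 + 3 \left(- \frac{1}{7}\right)} = 44313 - 2 \left(- \frac{3}{7}\right) \frac{1}{69 - \frac{3}{7}} = 44313 - 2 \left(- \frac{3}{7}\right) \frac{1}{\frac{480}{7}} = 44313 - 2 \left(- \frac{3}{7}\right) \frac{7}{480} = 44313 - - \frac{1}{80} = 44313 + \frac{1}{80} = \frac{3545041}{80}$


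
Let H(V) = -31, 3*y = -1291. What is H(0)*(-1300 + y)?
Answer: 160921/3 ≈ 53640.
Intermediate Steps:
y = -1291/3 (y = (⅓)*(-1291) = -1291/3 ≈ -430.33)
H(0)*(-1300 + y) = -31*(-1300 - 1291/3) = -31*(-5191/3) = 160921/3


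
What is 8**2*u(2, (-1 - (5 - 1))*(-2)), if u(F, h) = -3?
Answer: -192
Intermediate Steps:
8**2*u(2, (-1 - (5 - 1))*(-2)) = 8**2*(-3) = 64*(-3) = -192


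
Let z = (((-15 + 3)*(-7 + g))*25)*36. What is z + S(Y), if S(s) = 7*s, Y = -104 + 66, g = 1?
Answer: 64534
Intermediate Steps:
Y = -38
z = 64800 (z = (((-15 + 3)*(-7 + 1))*25)*36 = (-12*(-6)*25)*36 = (72*25)*36 = 1800*36 = 64800)
z + S(Y) = 64800 + 7*(-38) = 64800 - 266 = 64534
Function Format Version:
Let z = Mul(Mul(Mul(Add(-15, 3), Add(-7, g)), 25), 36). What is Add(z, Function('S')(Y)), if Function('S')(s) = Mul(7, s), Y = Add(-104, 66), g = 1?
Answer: 64534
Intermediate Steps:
Y = -38
z = 64800 (z = Mul(Mul(Mul(Add(-15, 3), Add(-7, 1)), 25), 36) = Mul(Mul(Mul(-12, -6), 25), 36) = Mul(Mul(72, 25), 36) = Mul(1800, 36) = 64800)
Add(z, Function('S')(Y)) = Add(64800, Mul(7, -38)) = Add(64800, -266) = 64534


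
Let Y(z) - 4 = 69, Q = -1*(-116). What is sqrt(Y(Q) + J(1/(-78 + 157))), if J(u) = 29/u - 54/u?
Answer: I*sqrt(1902) ≈ 43.612*I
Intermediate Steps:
Q = 116
J(u) = -25/u
Y(z) = 73 (Y(z) = 4 + 69 = 73)
sqrt(Y(Q) + J(1/(-78 + 157))) = sqrt(73 - 25/(1/(-78 + 157))) = sqrt(73 - 25/(1/79)) = sqrt(73 - 25/1/79) = sqrt(73 - 25*79) = sqrt(73 - 1975) = sqrt(-1902) = I*sqrt(1902)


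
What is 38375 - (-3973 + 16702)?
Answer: 25646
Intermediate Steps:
38375 - (-3973 + 16702) = 38375 - 1*12729 = 38375 - 12729 = 25646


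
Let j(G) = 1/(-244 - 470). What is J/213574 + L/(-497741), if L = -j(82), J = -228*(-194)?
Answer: 7859740421797/37950719471238 ≈ 0.20710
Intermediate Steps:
J = 44232
j(G) = -1/714 (j(G) = 1/(-714) = -1/714)
L = 1/714 (L = -1*(-1/714) = 1/714 ≈ 0.0014006)
J/213574 + L/(-497741) = 44232/213574 + (1/714)/(-497741) = 44232*(1/213574) + (1/714)*(-1/497741) = 22116/106787 - 1/355387074 = 7859740421797/37950719471238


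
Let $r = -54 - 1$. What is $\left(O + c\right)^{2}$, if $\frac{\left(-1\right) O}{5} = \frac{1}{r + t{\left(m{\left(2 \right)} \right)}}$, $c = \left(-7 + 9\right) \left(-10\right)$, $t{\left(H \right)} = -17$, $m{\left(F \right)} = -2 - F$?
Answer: $\frac{2059225}{5184} \approx 397.23$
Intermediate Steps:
$r = -55$
$c = -20$ ($c = 2 \left(-10\right) = -20$)
$O = \frac{5}{72}$ ($O = - \frac{5}{-55 - 17} = - \frac{5}{-72} = \left(-5\right) \left(- \frac{1}{72}\right) = \frac{5}{72} \approx 0.069444$)
$\left(O + c\right)^{2} = \left(\frac{5}{72} - 20\right)^{2} = \left(- \frac{1435}{72}\right)^{2} = \frac{2059225}{5184}$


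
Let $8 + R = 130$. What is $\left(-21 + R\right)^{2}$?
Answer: $10201$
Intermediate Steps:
$R = 122$ ($R = -8 + 130 = 122$)
$\left(-21 + R\right)^{2} = \left(-21 + 122\right)^{2} = 101^{2} = 10201$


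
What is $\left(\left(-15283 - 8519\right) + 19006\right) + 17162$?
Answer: $12366$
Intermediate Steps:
$\left(\left(-15283 - 8519\right) + 19006\right) + 17162 = \left(-23802 + 19006\right) + 17162 = -4796 + 17162 = 12366$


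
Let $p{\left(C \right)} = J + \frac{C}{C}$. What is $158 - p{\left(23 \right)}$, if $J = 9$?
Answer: $148$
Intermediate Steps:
$p{\left(C \right)} = 10$ ($p{\left(C \right)} = 9 + \frac{C}{C} = 9 + 1 = 10$)
$158 - p{\left(23 \right)} = 158 - 10 = 148$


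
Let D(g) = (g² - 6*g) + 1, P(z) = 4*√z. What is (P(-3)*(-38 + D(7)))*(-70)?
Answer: 8400*I*√3 ≈ 14549.0*I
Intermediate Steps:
D(g) = 1 + g² - 6*g
(P(-3)*(-38 + D(7)))*(-70) = ((4*√(-3))*(-38 + (1 + 7² - 6*7)))*(-70) = ((4*(I*√3))*(-38 + (1 + 49 - 42)))*(-70) = ((4*I*√3)*(-38 + 8))*(-70) = ((4*I*√3)*(-30))*(-70) = -120*I*√3*(-70) = 8400*I*√3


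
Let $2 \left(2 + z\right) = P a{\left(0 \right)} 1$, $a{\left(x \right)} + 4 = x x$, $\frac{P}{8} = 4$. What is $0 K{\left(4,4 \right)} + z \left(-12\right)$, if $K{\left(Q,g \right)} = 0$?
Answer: $792$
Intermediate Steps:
$P = 32$ ($P = 8 \cdot 4 = 32$)
$a{\left(x \right)} = -4 + x^{2}$ ($a{\left(x \right)} = -4 + x x = -4 + x^{2}$)
$z = -66$ ($z = -2 + \frac{32 \left(-4 + 0^{2}\right) 1}{2} = -2 + \frac{32 \left(-4 + 0\right) 1}{2} = -2 + \frac{32 \left(-4\right) 1}{2} = -2 + \frac{\left(-128\right) 1}{2} = -2 + \frac{1}{2} \left(-128\right) = -2 - 64 = -66$)
$0 K{\left(4,4 \right)} + z \left(-12\right) = 0 \cdot 0 - -792 = 0 + 792 = 792$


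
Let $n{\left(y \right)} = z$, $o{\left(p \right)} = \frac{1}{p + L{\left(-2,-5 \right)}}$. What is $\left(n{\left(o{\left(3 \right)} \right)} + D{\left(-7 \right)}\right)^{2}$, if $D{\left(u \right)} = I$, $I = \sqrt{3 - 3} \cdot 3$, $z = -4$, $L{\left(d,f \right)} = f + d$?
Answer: $16$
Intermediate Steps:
$L{\left(d,f \right)} = d + f$
$o{\left(p \right)} = \frac{1}{-7 + p}$ ($o{\left(p \right)} = \frac{1}{p - 7} = \frac{1}{-7 + p}$)
$I = 0$ ($I = \sqrt{0} \cdot 3 = 0 \cdot 3 = 0$)
$n{\left(y \right)} = -4$
$D{\left(u \right)} = 0$
$\left(n{\left(o{\left(3 \right)} \right)} + D{\left(-7 \right)}\right)^{2} = \left(-4 + 0\right)^{2} = \left(-4\right)^{2} = 16$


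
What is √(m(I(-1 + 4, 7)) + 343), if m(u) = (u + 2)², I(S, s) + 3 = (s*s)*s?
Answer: √117307 ≈ 342.50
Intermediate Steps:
I(S, s) = -3 + s³ (I(S, s) = -3 + (s*s)*s = -3 + s²*s = -3 + s³)
m(u) = (2 + u)²
√(m(I(-1 + 4, 7)) + 343) = √((2 + (-3 + 7³))² + 343) = √((2 + (-3 + 343))² + 343) = √((2 + 340)² + 343) = √(342² + 343) = √(116964 + 343) = √117307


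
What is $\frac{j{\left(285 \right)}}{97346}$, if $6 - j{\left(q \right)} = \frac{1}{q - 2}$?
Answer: $\frac{1697}{27548918} \approx 6.16 \cdot 10^{-5}$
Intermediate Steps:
$j{\left(q \right)} = 6 - \frac{1}{-2 + q}$ ($j{\left(q \right)} = 6 - \frac{1}{q - 2} = 6 - \frac{1}{-2 + q}$)
$\frac{j{\left(285 \right)}}{97346} = \frac{\frac{1}{-2 + 285} \left(-13 + 6 \cdot 285\right)}{97346} = \frac{-13 + 1710}{283} \cdot \frac{1}{97346} = \frac{1}{283} \cdot 1697 \cdot \frac{1}{97346} = \frac{1697}{283} \cdot \frac{1}{97346} = \frac{1697}{27548918}$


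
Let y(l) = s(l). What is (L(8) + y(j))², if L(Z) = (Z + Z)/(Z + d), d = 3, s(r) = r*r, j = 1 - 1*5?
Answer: 36864/121 ≈ 304.66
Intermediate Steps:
j = -4 (j = 1 - 5 = -4)
s(r) = r²
y(l) = l²
L(Z) = 2*Z/(3 + Z) (L(Z) = (Z + Z)/(Z + 3) = (2*Z)/(3 + Z) = 2*Z/(3 + Z))
(L(8) + y(j))² = (2*8/(3 + 8) + (-4)²)² = (2*8/11 + 16)² = (2*8*(1/11) + 16)² = (16/11 + 16)² = (192/11)² = 36864/121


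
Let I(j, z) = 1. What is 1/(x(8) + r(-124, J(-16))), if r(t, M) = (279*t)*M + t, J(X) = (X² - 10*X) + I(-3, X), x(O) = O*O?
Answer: -1/14426592 ≈ -6.9316e-8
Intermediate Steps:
x(O) = O²
J(X) = 1 + X² - 10*X (J(X) = (X² - 10*X) + 1 = 1 + X² - 10*X)
r(t, M) = t + 279*M*t (r(t, M) = 279*M*t + t = t + 279*M*t)
1/(x(8) + r(-124, J(-16))) = 1/(8² - 124*(1 + 279*(1 + (-16)² - 10*(-16)))) = 1/(64 - 124*(1 + 279*(1 + 256 + 160))) = 1/(64 - 124*(1 + 279*417)) = 1/(64 - 124*(1 + 116343)) = 1/(64 - 124*116344) = 1/(64 - 14426656) = 1/(-14426592) = -1/14426592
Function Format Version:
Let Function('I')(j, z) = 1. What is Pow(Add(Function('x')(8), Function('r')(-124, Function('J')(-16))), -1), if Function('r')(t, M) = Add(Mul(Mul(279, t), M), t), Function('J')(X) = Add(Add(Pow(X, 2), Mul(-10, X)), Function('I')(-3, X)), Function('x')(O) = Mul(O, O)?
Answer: Rational(-1, 14426592) ≈ -6.9316e-8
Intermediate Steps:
Function('x')(O) = Pow(O, 2)
Function('J')(X) = Add(1, Pow(X, 2), Mul(-10, X)) (Function('J')(X) = Add(Add(Pow(X, 2), Mul(-10, X)), 1) = Add(1, Pow(X, 2), Mul(-10, X)))
Function('r')(t, M) = Add(t, Mul(279, M, t)) (Function('r')(t, M) = Add(Mul(279, M, t), t) = Add(t, Mul(279, M, t)))
Pow(Add(Function('x')(8), Function('r')(-124, Function('J')(-16))), -1) = Pow(Add(Pow(8, 2), Mul(-124, Add(1, Mul(279, Add(1, Pow(-16, 2), Mul(-10, -16)))))), -1) = Pow(Add(64, Mul(-124, Add(1, Mul(279, Add(1, 256, 160))))), -1) = Pow(Add(64, Mul(-124, Add(1, Mul(279, 417)))), -1) = Pow(Add(64, Mul(-124, Add(1, 116343))), -1) = Pow(Add(64, Mul(-124, 116344)), -1) = Pow(Add(64, -14426656), -1) = Pow(-14426592, -1) = Rational(-1, 14426592)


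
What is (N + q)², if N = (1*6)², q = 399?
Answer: 189225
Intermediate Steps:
N = 36 (N = 6² = 36)
(N + q)² = (36 + 399)² = 435² = 189225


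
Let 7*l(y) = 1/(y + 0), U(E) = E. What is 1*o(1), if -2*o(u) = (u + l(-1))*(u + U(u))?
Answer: -6/7 ≈ -0.85714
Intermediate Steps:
l(y) = 1/(7*y) (l(y) = 1/(7*(y + 0)) = 1/(7*y))
o(u) = -u*(-1/7 + u) (o(u) = -(u + (1/7)/(-1))*(u + u)/2 = -(u + (1/7)*(-1))*2*u/2 = -(u - 1/7)*2*u/2 = -(-1/7 + u)*2*u/2 = -u*(-1/7 + u))
1*o(1) = 1*(1*(1/7 - 1*1)) = 1*(1*(1/7 - 1)) = 1*(1*(-6/7)) = 1*(-6/7) = -6/7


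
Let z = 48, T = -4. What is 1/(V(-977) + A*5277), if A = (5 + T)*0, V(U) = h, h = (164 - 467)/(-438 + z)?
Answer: 130/101 ≈ 1.2871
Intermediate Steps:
h = 101/130 (h = (164 - 467)/(-438 + 48) = -303/(-390) = -303*(-1/390) = 101/130 ≈ 0.77692)
V(U) = 101/130
A = 0 (A = (5 - 4)*0 = 1*0 = 0)
1/(V(-977) + A*5277) = 1/(101/130 + 0*5277) = 1/(101/130 + 0) = 1/(101/130) = 130/101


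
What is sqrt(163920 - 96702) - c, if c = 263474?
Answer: -263474 + sqrt(67218) ≈ -2.6322e+5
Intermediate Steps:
sqrt(163920 - 96702) - c = sqrt(163920 - 96702) - 1*263474 = sqrt(67218) - 263474 = -263474 + sqrt(67218)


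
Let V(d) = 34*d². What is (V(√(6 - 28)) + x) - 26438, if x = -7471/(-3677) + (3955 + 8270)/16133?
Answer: -1612536339658/59321041 ≈ -27183.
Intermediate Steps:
x = 165480968/59321041 (x = -7471*(-1/3677) + 12225*(1/16133) = 7471/3677 + 12225/16133 = 165480968/59321041 ≈ 2.7896)
(V(√(6 - 28)) + x) - 26438 = (34*(√(6 - 28))² + 165480968/59321041) - 26438 = (34*(√(-22))² + 165480968/59321041) - 26438 = (34*(I*√22)² + 165480968/59321041) - 26438 = (34*(-22) + 165480968/59321041) - 26438 = (-748 + 165480968/59321041) - 26438 = -44206657700/59321041 - 26438 = -1612536339658/59321041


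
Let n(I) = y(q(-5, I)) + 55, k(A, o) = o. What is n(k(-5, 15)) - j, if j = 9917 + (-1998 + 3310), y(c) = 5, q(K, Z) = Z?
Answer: -11169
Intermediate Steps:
n(I) = 60 (n(I) = 5 + 55 = 60)
j = 11229 (j = 9917 + 1312 = 11229)
n(k(-5, 15)) - j = 60 - 1*11229 = 60 - 11229 = -11169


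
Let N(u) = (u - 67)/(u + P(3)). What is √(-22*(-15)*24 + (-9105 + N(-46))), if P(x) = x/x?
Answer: 2*I*√66515/15 ≈ 34.387*I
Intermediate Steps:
P(x) = 1
N(u) = (-67 + u)/(1 + u) (N(u) = (u - 67)/(u + 1) = (-67 + u)/(1 + u))
√(-22*(-15)*24 + (-9105 + N(-46))) = √(-22*(-15)*24 + (-9105 + (-67 - 46)/(1 - 46))) = √(330*24 + (-9105 - 113/(-45))) = √(7920 + (-9105 - 1/45*(-113))) = √(7920 + (-9105 + 113/45)) = √(7920 - 409612/45) = √(-53212/45) = 2*I*√66515/15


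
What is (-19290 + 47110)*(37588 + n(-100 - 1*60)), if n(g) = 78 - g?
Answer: 1052319320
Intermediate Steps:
(-19290 + 47110)*(37588 + n(-100 - 1*60)) = (-19290 + 47110)*(37588 + (78 - (-100 - 1*60))) = 27820*(37588 + (78 - (-100 - 60))) = 27820*(37588 + (78 - 1*(-160))) = 27820*(37588 + (78 + 160)) = 27820*(37588 + 238) = 27820*37826 = 1052319320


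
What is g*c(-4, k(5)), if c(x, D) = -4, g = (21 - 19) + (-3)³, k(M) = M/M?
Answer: 100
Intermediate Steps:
k(M) = 1
g = -25 (g = 2 - 27 = -25)
g*c(-4, k(5)) = -25*(-4) = 100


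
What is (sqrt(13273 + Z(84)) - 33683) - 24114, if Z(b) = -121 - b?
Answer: -57797 + 66*sqrt(3) ≈ -57683.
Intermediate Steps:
(sqrt(13273 + Z(84)) - 33683) - 24114 = (sqrt(13273 + (-121 - 1*84)) - 33683) - 24114 = (sqrt(13273 + (-121 - 84)) - 33683) - 24114 = (sqrt(13273 - 205) - 33683) - 24114 = (sqrt(13068) - 33683) - 24114 = (66*sqrt(3) - 33683) - 24114 = (-33683 + 66*sqrt(3)) - 24114 = -57797 + 66*sqrt(3)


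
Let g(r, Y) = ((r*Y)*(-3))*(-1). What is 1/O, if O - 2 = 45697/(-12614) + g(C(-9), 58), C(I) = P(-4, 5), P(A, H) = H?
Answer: 12614/10953711 ≈ 0.0011516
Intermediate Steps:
C(I) = 5
g(r, Y) = 3*Y*r (g(r, Y) = ((Y*r)*(-3))*(-1) = -3*Y*r*(-1) = 3*Y*r)
O = 10953711/12614 (O = 2 + (45697/(-12614) + 3*58*5) = 2 + (45697*(-1/12614) + 870) = 2 + (-45697/12614 + 870) = 2 + 10928483/12614 = 10953711/12614 ≈ 868.38)
1/O = 1/(10953711/12614) = 12614/10953711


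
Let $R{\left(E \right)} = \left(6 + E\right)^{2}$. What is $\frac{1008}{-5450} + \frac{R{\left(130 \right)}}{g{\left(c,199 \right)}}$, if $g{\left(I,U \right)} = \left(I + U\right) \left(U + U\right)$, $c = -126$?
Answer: $\frac{17879192}{39586075} \approx 0.45165$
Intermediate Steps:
$g{\left(I,U \right)} = 2 U \left(I + U\right)$ ($g{\left(I,U \right)} = \left(I + U\right) 2 U = 2 U \left(I + U\right)$)
$\frac{1008}{-5450} + \frac{R{\left(130 \right)}}{g{\left(c,199 \right)}} = \frac{1008}{-5450} + \frac{\left(6 + 130\right)^{2}}{2 \cdot 199 \left(-126 + 199\right)} = 1008 \left(- \frac{1}{5450}\right) + \frac{136^{2}}{2 \cdot 199 \cdot 73} = - \frac{504}{2725} + \frac{18496}{29054} = - \frac{504}{2725} + 18496 \cdot \frac{1}{29054} = - \frac{504}{2725} + \frac{9248}{14527} = \frac{17879192}{39586075}$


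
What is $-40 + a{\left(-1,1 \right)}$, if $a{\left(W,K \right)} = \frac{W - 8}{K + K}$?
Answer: $- \frac{89}{2} \approx -44.5$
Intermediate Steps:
$a{\left(W,K \right)} = \frac{-8 + W}{2 K}$
$-40 + a{\left(-1,1 \right)} = -40 + \frac{-8 - 1}{2 \cdot 1} = -40 + \frac{1}{2} \cdot 1 \left(-9\right) = -40 - \frac{9}{2} = - \frac{89}{2}$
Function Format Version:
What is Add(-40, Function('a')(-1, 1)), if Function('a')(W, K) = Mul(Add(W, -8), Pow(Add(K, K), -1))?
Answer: Rational(-89, 2) ≈ -44.500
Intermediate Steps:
Function('a')(W, K) = Mul(Rational(1, 2), Pow(K, -1), Add(-8, W)) (Function('a')(W, K) = Mul(Add(-8, W), Pow(Mul(2, K), -1)) = Mul(Add(-8, W), Mul(Rational(1, 2), Pow(K, -1))) = Mul(Rational(1, 2), Pow(K, -1), Add(-8, W)))
Add(-40, Function('a')(-1, 1)) = Add(-40, Mul(Rational(1, 2), Pow(1, -1), Add(-8, -1))) = Add(-40, Mul(Rational(1, 2), 1, -9)) = Add(-40, Rational(-9, 2)) = Rational(-89, 2)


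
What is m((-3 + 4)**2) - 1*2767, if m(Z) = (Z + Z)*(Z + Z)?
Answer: -2763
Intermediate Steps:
m(Z) = 4*Z**2 (m(Z) = (2*Z)*(2*Z) = 4*Z**2)
m((-3 + 4)**2) - 1*2767 = 4*((-3 + 4)**2)**2 - 1*2767 = 4*(1**2)**2 - 2767 = 4*1**2 - 2767 = 4*1 - 2767 = 4 - 2767 = -2763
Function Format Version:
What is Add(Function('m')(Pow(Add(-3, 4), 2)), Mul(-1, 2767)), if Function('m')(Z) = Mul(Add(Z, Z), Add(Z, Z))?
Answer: -2763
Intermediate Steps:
Function('m')(Z) = Mul(4, Pow(Z, 2)) (Function('m')(Z) = Mul(Mul(2, Z), Mul(2, Z)) = Mul(4, Pow(Z, 2)))
Add(Function('m')(Pow(Add(-3, 4), 2)), Mul(-1, 2767)) = Add(Mul(4, Pow(Pow(Add(-3, 4), 2), 2)), Mul(-1, 2767)) = Add(Mul(4, Pow(Pow(1, 2), 2)), -2767) = Add(Mul(4, Pow(1, 2)), -2767) = Add(Mul(4, 1), -2767) = Add(4, -2767) = -2763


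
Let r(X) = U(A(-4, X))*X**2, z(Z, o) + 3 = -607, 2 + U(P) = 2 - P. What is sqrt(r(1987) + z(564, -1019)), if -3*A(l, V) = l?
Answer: I*sqrt(47383518)/3 ≈ 2294.5*I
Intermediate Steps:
A(l, V) = -l/3
U(P) = -P (U(P) = -2 + (2 - P) = -P)
z(Z, o) = -610 (z(Z, o) = -3 - 607 = -610)
r(X) = -4*X**2/3 (r(X) = (-(-1)*(-4)/3)*X**2 = (-1*4/3)*X**2 = -4*X**2/3)
sqrt(r(1987) + z(564, -1019)) = sqrt(-4/3*1987**2 - 610) = sqrt(-4/3*3948169 - 610) = sqrt(-15792676/3 - 610) = sqrt(-15794506/3) = I*sqrt(47383518)/3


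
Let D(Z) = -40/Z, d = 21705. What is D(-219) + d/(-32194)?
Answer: -3465635/7050486 ≈ -0.49155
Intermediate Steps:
D(-219) + d/(-32194) = -40/(-219) + 21705/(-32194) = -40*(-1/219) + 21705*(-1/32194) = 40/219 - 21705/32194 = -3465635/7050486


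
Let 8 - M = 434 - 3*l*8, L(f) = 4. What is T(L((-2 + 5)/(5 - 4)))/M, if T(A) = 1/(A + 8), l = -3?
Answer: -1/5976 ≈ -0.00016734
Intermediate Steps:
T(A) = 1/(8 + A)
M = -498 (M = 8 - (434 - 3*(-3)*8) = 8 - (434 + 9*8) = 8 - (434 + 72) = 8 - 1*506 = 8 - 506 = -498)
T(L((-2 + 5)/(5 - 4)))/M = 1/((8 + 4)*(-498)) = -1/498/12 = (1/12)*(-1/498) = -1/5976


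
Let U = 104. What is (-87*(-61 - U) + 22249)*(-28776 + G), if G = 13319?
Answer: -565788028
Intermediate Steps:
(-87*(-61 - U) + 22249)*(-28776 + G) = (-87*(-61 - 1*104) + 22249)*(-28776 + 13319) = (-87*(-61 - 104) + 22249)*(-15457) = (-87*(-165) + 22249)*(-15457) = (14355 + 22249)*(-15457) = 36604*(-15457) = -565788028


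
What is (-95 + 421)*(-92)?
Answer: -29992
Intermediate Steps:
(-95 + 421)*(-92) = 326*(-92) = -29992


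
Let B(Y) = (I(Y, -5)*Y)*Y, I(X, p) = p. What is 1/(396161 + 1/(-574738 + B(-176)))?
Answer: 729618/289046196497 ≈ 2.5242e-6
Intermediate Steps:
B(Y) = -5*Y**2 (B(Y) = (-5*Y)*Y = -5*Y**2)
1/(396161 + 1/(-574738 + B(-176))) = 1/(396161 + 1/(-574738 - 5*(-176)**2)) = 1/(396161 + 1/(-574738 - 5*30976)) = 1/(396161 + 1/(-574738 - 154880)) = 1/(396161 + 1/(-729618)) = 1/(396161 - 1/729618) = 1/(289046196497/729618) = 729618/289046196497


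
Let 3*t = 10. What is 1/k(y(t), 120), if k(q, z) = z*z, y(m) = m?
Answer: 1/14400 ≈ 6.9444e-5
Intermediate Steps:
t = 10/3 (t = (1/3)*10 = 10/3 ≈ 3.3333)
k(q, z) = z**2
1/k(y(t), 120) = 1/(120**2) = 1/14400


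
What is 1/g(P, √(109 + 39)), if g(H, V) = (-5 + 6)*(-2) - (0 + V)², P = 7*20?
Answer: -1/150 ≈ -0.0066667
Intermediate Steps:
P = 140
g(H, V) = -2 - V² (g(H, V) = 1*(-2) - V² = -2 - V²)
1/g(P, √(109 + 39)) = 1/(-2 - (√(109 + 39))²) = 1/(-2 - (√148)²) = 1/(-2 - (2*√37)²) = 1/(-2 - 1*148) = 1/(-2 - 148) = 1/(-150) = -1/150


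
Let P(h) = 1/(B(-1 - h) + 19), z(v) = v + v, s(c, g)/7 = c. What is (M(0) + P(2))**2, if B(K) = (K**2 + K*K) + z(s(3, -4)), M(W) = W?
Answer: 1/6241 ≈ 0.00016023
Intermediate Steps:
s(c, g) = 7*c
z(v) = 2*v
B(K) = 42 + 2*K**2 (B(K) = (K**2 + K*K) + 2*(7*3) = (K**2 + K**2) + 2*21 = 2*K**2 + 42 = 42 + 2*K**2)
P(h) = 1/(61 + 2*(-1 - h)**2) (P(h) = 1/((42 + 2*(-1 - h)**2) + 19) = 1/(61 + 2*(-1 - h)**2))
(M(0) + P(2))**2 = (0 + 1/(61 + 2*(1 + 2)**2))**2 = (0 + 1/(61 + 2*3**2))**2 = (0 + 1/(61 + 2*9))**2 = (0 + 1/(61 + 18))**2 = (0 + 1/79)**2 = (1/79)**2 = 1/6241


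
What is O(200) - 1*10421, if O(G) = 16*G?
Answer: -7221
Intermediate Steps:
O(200) - 1*10421 = 16*200 - 1*10421 = 3200 - 10421 = -7221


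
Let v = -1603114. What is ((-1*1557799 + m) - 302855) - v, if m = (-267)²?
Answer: -186251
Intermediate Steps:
m = 71289
((-1*1557799 + m) - 302855) - v = ((-1*1557799 + 71289) - 302855) - 1*(-1603114) = ((-1557799 + 71289) - 302855) + 1603114 = (-1486510 - 302855) + 1603114 = -1789365 + 1603114 = -186251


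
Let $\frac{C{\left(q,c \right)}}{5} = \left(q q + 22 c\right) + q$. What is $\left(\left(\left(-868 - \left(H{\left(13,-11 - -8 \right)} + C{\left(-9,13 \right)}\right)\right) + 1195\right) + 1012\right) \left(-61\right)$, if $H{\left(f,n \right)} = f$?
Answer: $28304$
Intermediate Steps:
$C{\left(q,c \right)} = 5 q + 5 q^{2} + 110 c$ ($C{\left(q,c \right)} = 5 \left(\left(q q + 22 c\right) + q\right) = 5 \left(\left(q^{2} + 22 c\right) + q\right) = 5 \left(q + q^{2} + 22 c\right) = 5 q + 5 q^{2} + 110 c$)
$\left(\left(\left(-868 - \left(H{\left(13,-11 - -8 \right)} + C{\left(-9,13 \right)}\right)\right) + 1195\right) + 1012\right) \left(-61\right) = \left(\left(\left(-868 - \left(13 + \left(5 \left(-9\right) + 5 \left(-9\right)^{2} + 110 \cdot 13\right)\right)\right) + 1195\right) + 1012\right) \left(-61\right) = \left(\left(\left(-868 - \left(13 + \left(-45 + 5 \cdot 81 + 1430\right)\right)\right) + 1195\right) + 1012\right) \left(-61\right) = \left(\left(\left(-868 - \left(13 + \left(-45 + 405 + 1430\right)\right)\right) + 1195\right) + 1012\right) \left(-61\right) = \left(\left(\left(-868 - \left(13 + 1790\right)\right) + 1195\right) + 1012\right) \left(-61\right) = \left(\left(\left(-868 - 1803\right) + 1195\right) + 1012\right) \left(-61\right) = \left(\left(-2671 + 1195\right) + 1012\right) \left(-61\right) = \left(-1476 + 1012\right) \left(-61\right) = \left(-464\right) \left(-61\right) = 28304$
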